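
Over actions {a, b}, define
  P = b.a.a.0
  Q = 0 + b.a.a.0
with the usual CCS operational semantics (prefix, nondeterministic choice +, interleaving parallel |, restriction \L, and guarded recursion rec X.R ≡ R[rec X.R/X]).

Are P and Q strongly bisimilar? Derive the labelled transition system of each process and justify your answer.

Reachable graph of P (4 states):
  p0 = b.a.a.0 ⊢ —b→ p1
  p1 = a.a.0 ⊢ —a→ p2
  p2 = a.0 ⊢ —a→ p3
  p3 = 0 ⊢ deadlocked
Reachable graph of Q (4 states):
  q0 = 0 + b.a.a.0 ⊢ —b→ q1
  q1 = a.a.0 ⊢ —a→ q2
  q2 = a.0 ⊢ —a→ q3
  q3 = 0 ⊢ deadlocked
Coarsest stable partition (strong bisimilarity classes):
  B0 = {p0, q0}
  B1 = {p1, q1}
  B2 = {p2, q2}
  B3 = {p3, q3}
p0 ∈ B0, q0 ∈ B0 → same block

bisimilar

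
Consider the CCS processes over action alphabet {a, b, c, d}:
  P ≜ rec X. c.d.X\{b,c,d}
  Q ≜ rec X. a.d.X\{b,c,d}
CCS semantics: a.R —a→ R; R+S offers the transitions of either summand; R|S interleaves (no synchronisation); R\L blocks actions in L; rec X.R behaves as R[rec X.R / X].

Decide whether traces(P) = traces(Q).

trace-distinct — witness ⟨c⟩

P's transition system — 3 states:
  u0 = rec X. c.d.X\{b,c,d} | -c-> u1
  u1 = d.(rec X. c.d.X\{b,c,d})\{b,c,d} | -d-> u2
  u2 = (rec X. c.d.X\{b,c,d})\{b,c,d} | deadlocked
Q's transition system — 4 states:
  v0 = rec X. a.d.X\{b,c,d} | -a-> v1
  v1 = d.(rec X. a.d.X\{b,c,d})\{b,c,d} | -d-> v2
  v2 = (rec X. a.d.X\{b,c,d})\{b,c,d} | -a-> v3
  v3 = (d.(rec X. a.d.X\{b,c,d})\{b,c,d})\{b,c,d} | deadlocked
Run σ = ⟨c⟩ on P: start {u0}
  step 1 (c): {u1}
  P completes σ.
Run σ = ⟨c⟩ on Q: start {v0}
  step 1 (c): ∅  — Q cannot continue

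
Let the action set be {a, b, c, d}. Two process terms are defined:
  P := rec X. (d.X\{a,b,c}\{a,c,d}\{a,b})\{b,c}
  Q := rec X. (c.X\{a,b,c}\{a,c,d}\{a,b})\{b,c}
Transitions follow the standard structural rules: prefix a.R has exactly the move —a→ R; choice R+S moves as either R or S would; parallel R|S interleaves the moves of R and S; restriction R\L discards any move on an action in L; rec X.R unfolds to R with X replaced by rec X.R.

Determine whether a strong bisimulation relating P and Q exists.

NO

Reachable graph of P (2 states):
  m0 = rec X. (d.X\{a,b,c}\{a,c,d}\{a,b})\{b,c} :: -d-> m1
  m1 = (rec X. (d.X\{a,b,c}\{a,c,d}\{a,b})\{b,c})\{a,b,c}\{a,c,d}\{a,b}\{b,c} :: stopped
Reachable graph of Q (1 states):
  n0 = rec X. (c.X\{a,b,c}\{a,c,d}\{a,b})\{b,c} :: stopped
Bisimilarity quotient blocks:
  B0 = {m0}
  B1 = {m1, n0}
m0 ∈ B0, n0 ∈ B1 → different blocks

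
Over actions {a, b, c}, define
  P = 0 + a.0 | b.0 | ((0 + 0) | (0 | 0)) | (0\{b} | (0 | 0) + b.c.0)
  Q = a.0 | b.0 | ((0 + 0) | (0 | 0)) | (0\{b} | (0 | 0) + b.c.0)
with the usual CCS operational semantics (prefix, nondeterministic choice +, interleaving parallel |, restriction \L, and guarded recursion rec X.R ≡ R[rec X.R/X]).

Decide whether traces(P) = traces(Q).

LTS(P): 12 reachable states
  m0 = 0 + a.0 | b.0 | ((0 + 0) | (0 | 0)) | (0\{b} | (0 | 0) + b.c.0) → =a=> m1, =b=> m2, =b=> m3
  m1 = 0 | b.0 | ((0 + 0) | (0 | 0)) | (0\{b} | (0 | 0) + b.c.0) → =b=> m4, =b=> m5
  m2 = a.0 | 0 | ((0 + 0) | (0 | 0)) | (0\{b} | (0 | 0) + b.c.0) → =a=> m4, =b=> m6
  m3 = a.0 | b.0 | ((0 + 0) | (0 | 0)) | c.0 → =a=> m5, =b=> m6, =c=> m7
  m4 = 0 | 0 | ((0 + 0) | (0 | 0)) | (0\{b} | (0 | 0) + b.c.0) → =b=> m8
  m5 = 0 | b.0 | ((0 + 0) | (0 | 0)) | c.0 → =b=> m8, =c=> m9
  m6 = a.0 | 0 | ((0 + 0) | (0 | 0)) | c.0 → =a=> m8, =c=> m10
  m7 = a.0 | b.0 | ((0 + 0) | (0 | 0)) | 0 → =a=> m9, =b=> m10
  m8 = 0 | 0 | ((0 + 0) | (0 | 0)) | c.0 → =c=> m11
  m9 = 0 | b.0 | ((0 + 0) | (0 | 0)) | 0 → =b=> m11
  m10 = a.0 | 0 | ((0 + 0) | (0 | 0)) | 0 → =a=> m11
  m11 = 0 | 0 | ((0 + 0) | (0 | 0)) | 0 → ∅
LTS(Q): 12 reachable states
  n0 = a.0 | b.0 | ((0 + 0) | (0 | 0)) | (0\{b} | (0 | 0) + b.c.0) → =a=> n1, =b=> n2, =b=> n3
  n1 = 0 | b.0 | ((0 + 0) | (0 | 0)) | (0\{b} | (0 | 0) + b.c.0) → =b=> n4, =b=> n5
  n2 = a.0 | 0 | ((0 + 0) | (0 | 0)) | (0\{b} | (0 | 0) + b.c.0) → =a=> n4, =b=> n6
  n3 = a.0 | b.0 | ((0 + 0) | (0 | 0)) | c.0 → =a=> n5, =b=> n6, =c=> n7
  n4 = 0 | 0 | ((0 + 0) | (0 | 0)) | (0\{b} | (0 | 0) + b.c.0) → =b=> n8
  n5 = 0 | b.0 | ((0 + 0) | (0 | 0)) | c.0 → =b=> n8, =c=> n9
  n6 = a.0 | 0 | ((0 + 0) | (0 | 0)) | c.0 → =a=> n8, =c=> n10
  n7 = a.0 | b.0 | ((0 + 0) | (0 | 0)) | 0 → =a=> n9, =b=> n10
  n8 = 0 | 0 | ((0 + 0) | (0 | 0)) | c.0 → =c=> n11
  n9 = 0 | b.0 | ((0 + 0) | (0 | 0)) | 0 → =b=> n11
  n10 = a.0 | 0 | ((0 + 0) | (0 | 0)) | 0 → =a=> n11
  n11 = 0 | 0 | ((0 + 0) | (0 | 0)) | 0 → ∅
Coarsest stable partition (strong bisimilarity classes):
  B0 = {m0, n0}
  B1 = {m3, n3}
  B2 = {m5, n5}
  B3 = {m9, n9}
  B4 = {m11, n11}
  B5 = {m8, n8}
  B6 = {m7, n7}
  B7 = {m10, n10}
  B8 = {m6, n6}
  B9 = {m1, n1}
  B10 = {m4, n4}
  B11 = {m2, n2}
m0 ∈ B0, n0 ∈ B0 → same block
Bisimilar ⇒ trace-equivalent.

trace-equivalent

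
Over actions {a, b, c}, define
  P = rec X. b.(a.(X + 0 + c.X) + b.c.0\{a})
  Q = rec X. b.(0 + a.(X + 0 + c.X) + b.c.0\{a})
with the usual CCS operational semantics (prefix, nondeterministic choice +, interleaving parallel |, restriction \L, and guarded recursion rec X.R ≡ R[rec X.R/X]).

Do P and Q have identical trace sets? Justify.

trace-equivalent

Reachable graph of P (5 states):
  s0 = rec X. b.(a.(X + 0 + c.X) + b.c.0\{a}) :: -b-> s1
  s1 = a.((rec X. b.(a.(X + 0 + c.X) + b.c.0\{a})) + 0 + c.(rec X. b.(a.(X + 0 + c.X) + b.c.0\{a}))) + b.c.0\{a} :: -a-> s2, -b-> s3
  s2 = (rec X. b.(a.(X + 0 + c.X) + b.c.0\{a})) + 0 + c.(rec X. b.(a.(X + 0 + c.X) + b.c.0\{a})) :: -b-> s1, -c-> s0
  s3 = c.0\{a} :: -c-> s4
  s4 = 0\{a} :: deadlocked
Reachable graph of Q (5 states):
  t0 = rec X. b.(0 + a.(X + 0 + c.X) + b.c.0\{a}) :: -b-> t1
  t1 = 0 + a.((rec X. b.(0 + a.(X + 0 + c.X) + b.c.0\{a})) + 0 + c.(rec X. b.(0 + a.(X + 0 + c.X) + b.c.0\{a}))) + b.c.0\{a} :: -a-> t2, -b-> t3
  t2 = (rec X. b.(0 + a.(X + 0 + c.X) + b.c.0\{a})) + 0 + c.(rec X. b.(0 + a.(X + 0 + c.X) + b.c.0\{a})) :: -b-> t1, -c-> t0
  t3 = c.0\{a} :: -c-> t4
  t4 = 0\{a} :: deadlocked
Bisimilarity quotient blocks:
  B0 = {s0, t0}
  B1 = {s1, t1}
  B2 = {s3, t3}
  B3 = {s4, t4}
  B4 = {s2, t2}
s0 ∈ B0, t0 ∈ B0 → same block
Bisimilar ⇒ trace-equivalent.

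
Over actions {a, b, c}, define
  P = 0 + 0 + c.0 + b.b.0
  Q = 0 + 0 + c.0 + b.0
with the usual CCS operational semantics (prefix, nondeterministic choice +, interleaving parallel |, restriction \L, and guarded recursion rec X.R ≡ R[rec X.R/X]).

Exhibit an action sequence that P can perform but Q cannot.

bb

P's transition system — 3 states:
  p0 = 0 + 0 + c.0 + b.b.0 has moves ··b··> p1, ··c··> p2
  p1 = b.0 has moves ··b··> p2
  p2 = 0 has moves ∅
Q's transition system — 2 states:
  q0 = 0 + 0 + c.0 + b.0 has moves ··b··> q1, ··c··> q1
  q1 = 0 has moves ∅
Executing bb from P (initial set {p0}):
  [1] b ⇒ {p1}
  [2] b ⇒ {p2}
  — P admits the full trace.
Executing bb from Q (initial set {q0}):
  [1] b ⇒ {q1}
  [2] b ⇒ ∅ (Q stuck)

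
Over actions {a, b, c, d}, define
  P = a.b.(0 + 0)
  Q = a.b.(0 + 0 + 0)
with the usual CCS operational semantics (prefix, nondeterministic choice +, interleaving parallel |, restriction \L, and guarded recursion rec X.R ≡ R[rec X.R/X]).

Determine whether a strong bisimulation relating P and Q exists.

YES

LTS(P): 3 reachable states
  u0 = a.b.(0 + 0) :: —a→ u1
  u1 = b.(0 + 0) :: —b→ u2
  u2 = 0 + 0 :: ·
LTS(Q): 3 reachable states
  v0 = a.b.(0 + 0 + 0) :: —a→ v1
  v1 = b.(0 + 0 + 0) :: —b→ v2
  v2 = 0 + 0 + 0 :: ·
Bisimilarity quotient blocks:
  B0 = {u0, v0}
  B1 = {u1, v1}
  B2 = {u2, v2}
u0 ∈ B0, v0 ∈ B0 → same block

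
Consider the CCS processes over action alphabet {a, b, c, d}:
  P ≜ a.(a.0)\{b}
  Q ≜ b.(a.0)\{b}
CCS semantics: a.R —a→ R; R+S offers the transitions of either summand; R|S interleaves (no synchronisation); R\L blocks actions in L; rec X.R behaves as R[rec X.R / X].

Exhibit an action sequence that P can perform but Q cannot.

P's transition system — 3 states:
  u0 = a.(a.0)\{b} ⊢ --a--▸ u1
  u1 = (a.0)\{b} ⊢ --a--▸ u2
  u2 = 0\{b} ⊢ deadlocked
Q's transition system — 3 states:
  v0 = b.(a.0)\{b} ⊢ --b--▸ v1
  v1 = (a.0)\{b} ⊢ --a--▸ v2
  v2 = 0\{b} ⊢ deadlocked
Trace ⟨a⟩ through P, begin at {u0}:
  after a @ step 1: {u1}
  P completes σ.
Trace ⟨a⟩ through Q, begin at {v0}:
  after a @ step 1: ∅ (Q stuck)

a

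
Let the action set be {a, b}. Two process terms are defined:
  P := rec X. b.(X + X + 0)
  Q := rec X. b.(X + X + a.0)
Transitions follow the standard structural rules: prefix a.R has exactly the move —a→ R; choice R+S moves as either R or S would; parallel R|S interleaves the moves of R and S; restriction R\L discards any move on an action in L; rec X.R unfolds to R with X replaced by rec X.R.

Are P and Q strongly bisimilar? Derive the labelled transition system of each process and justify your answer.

NO

LTS(P): 2 reachable states
  u0 = rec X. b.(X + X + 0) → =b=> u1
  u1 = (rec X. b.(X + X + 0)) + (rec X. b.(X + X + 0)) + 0 → =b=> u1
LTS(Q): 3 reachable states
  v0 = rec X. b.(X + X + a.0) → =b=> v1
  v1 = (rec X. b.(X + X + a.0)) + (rec X. b.(X + X + a.0)) + a.0 → =a=> v2, =b=> v1
  v2 = 0 → (no moves)
Bisimilarity quotient blocks:
  B0 = {u0, u1}
  B1 = {v0}
  B2 = {v1}
  B3 = {v2}
u0 ∈ B0, v0 ∈ B1 → different blocks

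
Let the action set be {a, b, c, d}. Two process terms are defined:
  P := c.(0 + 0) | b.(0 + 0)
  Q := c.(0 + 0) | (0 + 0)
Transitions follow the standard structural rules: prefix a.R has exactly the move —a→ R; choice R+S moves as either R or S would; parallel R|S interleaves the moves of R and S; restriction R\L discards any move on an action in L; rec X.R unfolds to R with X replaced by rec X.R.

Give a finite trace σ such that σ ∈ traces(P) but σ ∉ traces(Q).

b

Reachable graph of P (4 states):
  m0 = c.(0 + 0) | b.(0 + 0) | —b→ m1, —c→ m2
  m1 = c.(0 + 0) | (0 + 0) | —c→ m3
  m2 = (0 + 0) | b.(0 + 0) | —b→ m3
  m3 = (0 + 0) | (0 + 0) | stopped
Reachable graph of Q (2 states):
  n0 = c.(0 + 0) | (0 + 0) | —c→ n1
  n1 = (0 + 0) | (0 + 0) | stopped
Trace ⟨b⟩ through P, begin at {m0}:
  [1] b ⇒ {m1}
  — P admits the full trace.
Trace ⟨b⟩ through Q, begin at {n0}:
  [1] b ⇒ no successor for Q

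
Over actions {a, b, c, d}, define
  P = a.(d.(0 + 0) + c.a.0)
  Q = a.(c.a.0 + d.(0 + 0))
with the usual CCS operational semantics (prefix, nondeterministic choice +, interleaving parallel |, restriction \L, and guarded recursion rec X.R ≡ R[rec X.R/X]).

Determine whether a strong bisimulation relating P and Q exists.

Reachable graph of P (5 states):
  u0 = a.(d.(0 + 0) + c.a.0) | —a→ u1
  u1 = d.(0 + 0) + c.a.0 | —c→ u2, —d→ u3
  u2 = a.0 | —a→ u4
  u3 = 0 + 0 | (no moves)
  u4 = 0 | (no moves)
Reachable graph of Q (5 states):
  v0 = a.(c.a.0 + d.(0 + 0)) | —a→ v1
  v1 = c.a.0 + d.(0 + 0) | —c→ v2, —d→ v3
  v2 = a.0 | —a→ v4
  v3 = 0 + 0 | (no moves)
  v4 = 0 | (no moves)
Bisimilarity quotient blocks:
  B0 = {u0, v0}
  B1 = {u1, v1}
  B2 = {u3, u4, v3, v4}
  B3 = {u2, v2}
u0 ∈ B0, v0 ∈ B0 → same block

YES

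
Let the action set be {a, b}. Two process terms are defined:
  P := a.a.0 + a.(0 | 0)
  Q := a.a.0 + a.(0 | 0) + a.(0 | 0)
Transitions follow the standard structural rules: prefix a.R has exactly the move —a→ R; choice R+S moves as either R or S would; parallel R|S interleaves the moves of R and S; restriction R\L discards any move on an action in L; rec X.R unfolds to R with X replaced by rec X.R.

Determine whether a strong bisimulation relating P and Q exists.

bisimilar

Reachable graph of P (4 states):
  p0 = a.a.0 + a.(0 | 0) ⊢ --a--▸ p1, --a--▸ p2
  p1 = 0 | 0 ⊢ (no moves)
  p2 = a.0 ⊢ --a--▸ p3
  p3 = 0 ⊢ (no moves)
Reachable graph of Q (4 states):
  q0 = a.a.0 + a.(0 | 0) + a.(0 | 0) ⊢ --a--▸ q1, --a--▸ q2
  q1 = 0 | 0 ⊢ (no moves)
  q2 = a.0 ⊢ --a--▸ q3
  q3 = 0 ⊢ (no moves)
Partition-refinement fixed point:
  B0 = {p0, q0}
  B1 = {p1, p3, q1, q3}
  B2 = {p2, q2}
p0 ∈ B0, q0 ∈ B0 → same block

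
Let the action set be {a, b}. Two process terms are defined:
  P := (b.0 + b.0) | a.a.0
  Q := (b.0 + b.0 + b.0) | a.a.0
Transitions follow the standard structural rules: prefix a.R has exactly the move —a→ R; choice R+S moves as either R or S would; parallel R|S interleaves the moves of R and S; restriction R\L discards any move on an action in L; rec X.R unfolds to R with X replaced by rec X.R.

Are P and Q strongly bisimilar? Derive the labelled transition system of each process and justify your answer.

YES

LTS(P): 6 reachable states
  m0 = (b.0 + b.0) | a.a.0 :: —a→ m1, —b→ m2
  m1 = (b.0 + b.0) | a.0 :: —a→ m3, —b→ m4
  m2 = 0 | a.a.0 :: —a→ m4
  m3 = (b.0 + b.0) | 0 :: —b→ m5
  m4 = 0 | a.0 :: —a→ m5
  m5 = 0 | 0 :: ·
LTS(Q): 6 reachable states
  n0 = (b.0 + b.0 + b.0) | a.a.0 :: —a→ n1, —b→ n2
  n1 = (b.0 + b.0 + b.0) | a.0 :: —a→ n3, —b→ n4
  n2 = 0 | a.a.0 :: —a→ n4
  n3 = (b.0 + b.0 + b.0) | 0 :: —b→ n5
  n4 = 0 | a.0 :: —a→ n5
  n5 = 0 | 0 :: ·
Partition-refinement fixed point:
  B0 = {m0, n0}
  B1 = {m1, n1}
  B2 = {m4, n4}
  B3 = {m5, n5}
  B4 = {m3, n3}
  B5 = {m2, n2}
m0 ∈ B0, n0 ∈ B0 → same block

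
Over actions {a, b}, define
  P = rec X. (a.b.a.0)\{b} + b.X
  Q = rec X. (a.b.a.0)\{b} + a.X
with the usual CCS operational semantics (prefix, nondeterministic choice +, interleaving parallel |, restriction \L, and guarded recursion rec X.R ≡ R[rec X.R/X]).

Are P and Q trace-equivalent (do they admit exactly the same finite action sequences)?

Reachable graph of P (2 states):
  m0 = rec X. (a.b.a.0)\{b} + b.X ⊢ --a--▸ m1, --b--▸ m0
  m1 = (b.a.0)\{b} ⊢ ∅
Reachable graph of Q (2 states):
  n0 = rec X. (a.b.a.0)\{b} + a.X ⊢ --a--▸ n0, --a--▸ n1
  n1 = (b.a.0)\{b} ⊢ ∅
Trace ⟨b⟩ through P, begin at {m0}:
  step 1 (b): {m0}
  P completes σ.
Trace ⟨b⟩ through Q, begin at {n0}:
  step 1 (b): ∅ (Q stuck)

traces(P) ≠ traces(Q) — witness ⟨b⟩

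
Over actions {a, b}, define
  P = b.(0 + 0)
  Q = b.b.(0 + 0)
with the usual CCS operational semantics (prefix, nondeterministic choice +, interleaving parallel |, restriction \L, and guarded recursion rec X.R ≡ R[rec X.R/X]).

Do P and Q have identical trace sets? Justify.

NO — witness ⟨bb⟩

Reachable graph of P (2 states):
  u0 = b.(0 + 0) :: ··b··> u1
  u1 = 0 + 0 :: deadlocked
Reachable graph of Q (3 states):
  v0 = b.b.(0 + 0) :: ··b··> v1
  v1 = b.(0 + 0) :: ··b··> v2
  v2 = 0 + 0 :: deadlocked
Trace ⟨bb⟩ through Q, begin at {v0}:
  step 1 (b): {v1}
  step 2 (b): {v2}
  ✓ Q
Trace ⟨bb⟩ through P, begin at {u0}:
  step 1 (b): {u1}
  step 2 (b): ∅ (P stuck)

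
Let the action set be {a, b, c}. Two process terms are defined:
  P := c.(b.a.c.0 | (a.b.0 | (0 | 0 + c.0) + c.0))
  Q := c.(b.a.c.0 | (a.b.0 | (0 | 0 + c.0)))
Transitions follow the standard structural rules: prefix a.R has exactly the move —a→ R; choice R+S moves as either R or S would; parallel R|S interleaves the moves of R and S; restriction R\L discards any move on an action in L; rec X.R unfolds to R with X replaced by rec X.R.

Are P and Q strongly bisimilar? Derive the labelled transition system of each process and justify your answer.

P's transition system — 29 states:
  p0 = c.(b.a.c.0 | (a.b.0 | (0 | 0 + c.0) + c.0)) | --c--▸ p1
  p1 = b.a.c.0 | (a.b.0 | (0 | 0 + c.0) + c.0) | --a--▸ p2, --b--▸ p3, --c--▸ p4, --c--▸ p5
  p2 = b.a.c.0 | (b.0 | (0 | 0 + c.0)) | --b--▸ p6, --b--▸ p7, --c--▸ p8
  p3 = a.c.0 | (a.b.0 | (0 | 0 + c.0) + c.0) | --a--▸ p6, --a--▸ p9, --c--▸ p10, --c--▸ p11
  p4 = b.a.c.0 | (a.b.0 | 0) | --a--▸ p8, --b--▸ p10
  p5 = b.a.c.0 | 0 | --b--▸ p11
  p6 = a.c.0 | (b.0 | (0 | 0 + c.0)) | --a--▸ p12, --b--▸ p13, --c--▸ p14
  p7 = b.a.c.0 | (0 | (0 | 0 + c.0)) | --b--▸ p13, --c--▸ p15
  p8 = b.a.c.0 | (b.0 | 0) | --b--▸ p14, --b--▸ p15
  p9 = c.0 | (a.b.0 | (0 | 0 + c.0) + c.0) | --a--▸ p12, --c--▸ p16, --c--▸ p17, --c--▸ p18
  p10 = a.c.0 | (a.b.0 | 0) | --a--▸ p14, --a--▸ p17
  p11 = a.c.0 | 0 | --a--▸ p18
  p12 = c.0 | (b.0 | (0 | 0 + c.0)) | --b--▸ p19, --c--▸ p20, --c--▸ p21
  p13 = a.c.0 | (0 | (0 | 0 + c.0)) | --a--▸ p19, --c--▸ p22
  p14 = a.c.0 | (b.0 | 0) | --a--▸ p21, --b--▸ p22
  p15 = b.a.c.0 | (0 | 0) | --b--▸ p22
  p16 = 0 | (a.b.0 | (0 | 0 + c.0) + c.0) | --a--▸ p20, --c--▸ p23, --c--▸ p24
  p17 = c.0 | (a.b.0 | 0) | --a--▸ p21, --c--▸ p23
  p18 = c.0 | 0 | --c--▸ p24
  p19 = c.0 | (0 | (0 | 0 + c.0)) | --c--▸ p25, --c--▸ p26
  p20 = 0 | (b.0 | (0 | 0 + c.0)) | --b--▸ p25, --c--▸ p27
  p21 = c.0 | (b.0 | 0) | --b--▸ p26, --c--▸ p27
  p22 = a.c.0 | (0 | 0) | --a--▸ p26
  p23 = 0 | (a.b.0 | 0) | --a--▸ p27
  p24 = 0 | 0 | (no moves)
  p25 = 0 | (0 | (0 | 0 + c.0)) | --c--▸ p28
  p26 = c.0 | (0 | 0) | --c--▸ p28
  p27 = 0 | (b.0 | 0) | --b--▸ p28
  p28 = 0 | (0 | 0) | (no moves)
Q's transition system — 25 states:
  q0 = c.(b.a.c.0 | (a.b.0 | (0 | 0 + c.0))) | --c--▸ q1
  q1 = b.a.c.0 | (a.b.0 | (0 | 0 + c.0)) | --a--▸ q2, --b--▸ q3, --c--▸ q4
  q2 = b.a.c.0 | (b.0 | (0 | 0 + c.0)) | --b--▸ q5, --b--▸ q6, --c--▸ q7
  q3 = a.c.0 | (a.b.0 | (0 | 0 + c.0)) | --a--▸ q5, --a--▸ q8, --c--▸ q9
  q4 = b.a.c.0 | (a.b.0 | 0) | --a--▸ q7, --b--▸ q9
  q5 = a.c.0 | (b.0 | (0 | 0 + c.0)) | --a--▸ q10, --b--▸ q11, --c--▸ q12
  q6 = b.a.c.0 | (0 | (0 | 0 + c.0)) | --b--▸ q11, --c--▸ q13
  q7 = b.a.c.0 | (b.0 | 0) | --b--▸ q12, --b--▸ q13
  q8 = c.0 | (a.b.0 | (0 | 0 + c.0)) | --a--▸ q10, --c--▸ q14, --c--▸ q15
  q9 = a.c.0 | (a.b.0 | 0) | --a--▸ q12, --a--▸ q15
  q10 = c.0 | (b.0 | (0 | 0 + c.0)) | --b--▸ q16, --c--▸ q17, --c--▸ q18
  q11 = a.c.0 | (0 | (0 | 0 + c.0)) | --a--▸ q16, --c--▸ q19
  q12 = a.c.0 | (b.0 | 0) | --a--▸ q18, --b--▸ q19
  q13 = b.a.c.0 | (0 | 0) | --b--▸ q19
  q14 = 0 | (a.b.0 | (0 | 0 + c.0)) | --a--▸ q17, --c--▸ q20
  q15 = c.0 | (a.b.0 | 0) | --a--▸ q18, --c--▸ q20
  q16 = c.0 | (0 | (0 | 0 + c.0)) | --c--▸ q21, --c--▸ q22
  q17 = 0 | (b.0 | (0 | 0 + c.0)) | --b--▸ q21, --c--▸ q23
  q18 = c.0 | (b.0 | 0) | --b--▸ q22, --c--▸ q23
  q19 = a.c.0 | (0 | 0) | --a--▸ q22
  q20 = 0 | (a.b.0 | 0) | --a--▸ q23
  q21 = 0 | (0 | (0 | 0 + c.0)) | --c--▸ q24
  q22 = c.0 | (0 | 0) | --c--▸ q24
  q23 = 0 | (b.0 | 0) | --b--▸ q24
  q24 = 0 | (0 | 0) | (no moves)
Bisimilarity quotient blocks:
  B0 = {p0}
  B1 = {p1}
  B2 = {p15, p5, q13}
  B3 = {p11, p22, q19}
  B4 = {p18, p25, p26, q21, q22}
  B5 = {p24, p28, q24}
  B6 = {p3}
  B7 = {p9}
  B8 = {p12, q10}
  B9 = {p20, p21, q17, q18}
  B10 = {p27, q23}
  B11 = {p19, q16}
  B12 = {p17, q14, q15}
  B13 = {p23, q20}
  B14 = {p16}
  B15 = {p6, q5}
  B16 = {p13, q11}
  B17 = {p14, q12}
  B18 = {p10, q9}
  B19 = {p2, q2}
  B20 = {p8, q7}
  B21 = {p7, q6}
  B22 = {p4, q4}
  B23 = {q0}
  B24 = {q1}
  B25 = {q3}
  B26 = {q8}
p0 ∈ B0, q0 ∈ B23 → different blocks

not bisimilar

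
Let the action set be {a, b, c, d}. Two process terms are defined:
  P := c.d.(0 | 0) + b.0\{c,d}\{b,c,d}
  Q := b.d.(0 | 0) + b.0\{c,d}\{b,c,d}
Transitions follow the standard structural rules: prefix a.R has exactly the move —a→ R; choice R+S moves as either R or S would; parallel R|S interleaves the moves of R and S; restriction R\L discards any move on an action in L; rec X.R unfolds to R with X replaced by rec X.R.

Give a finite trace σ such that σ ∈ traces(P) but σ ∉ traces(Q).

c

P's transition system — 4 states:
  p0 = c.d.(0 | 0) + b.0\{c,d}\{b,c,d} → —b→ p1, —c→ p2
  p1 = 0\{c,d}\{b,c,d} → stopped
  p2 = d.(0 | 0) → —d→ p3
  p3 = 0 | 0 → stopped
Q's transition system — 4 states:
  q0 = b.d.(0 | 0) + b.0\{c,d}\{b,c,d} → —b→ q1, —b→ q2
  q1 = 0\{c,d}\{b,c,d} → stopped
  q2 = d.(0 | 0) → —d→ q3
  q3 = 0 | 0 → stopped
Executing c from P (initial set {p0}):
  after c @ step 1: {p2}
  ✓ P
Executing c from Q (initial set {q0}):
  after c @ step 1: ∅  — Q cannot continue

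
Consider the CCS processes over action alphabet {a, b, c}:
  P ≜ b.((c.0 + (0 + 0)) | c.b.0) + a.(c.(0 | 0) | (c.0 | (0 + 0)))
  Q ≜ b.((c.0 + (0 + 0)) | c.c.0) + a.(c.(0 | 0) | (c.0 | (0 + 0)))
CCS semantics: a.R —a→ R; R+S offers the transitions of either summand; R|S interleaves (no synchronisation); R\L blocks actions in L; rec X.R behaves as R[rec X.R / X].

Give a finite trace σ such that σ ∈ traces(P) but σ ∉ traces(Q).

bcb

P's transition system — 11 states:
  m0 = b.((c.0 + (0 + 0)) | c.b.0) + a.(c.(0 | 0) | (c.0 | (0 + 0))) :: -a-> m1, -b-> m2
  m1 = c.(0 | 0) | (c.0 | (0 + 0)) :: -c-> m3, -c-> m4
  m2 = (c.0 + (0 + 0)) | c.b.0 :: -c-> m5, -c-> m6
  m3 = 0 | 0 | (c.0 | (0 + 0)) :: -c-> m7
  m4 = c.(0 | 0) | (0 | (0 + 0)) :: -c-> m7
  m5 = (c.0 + (0 + 0)) | b.0 :: -b-> m8, -c-> m9
  m6 = 0 | c.b.0 :: -c-> m9
  m7 = 0 | 0 | (0 | (0 + 0)) :: stopped
  m8 = (c.0 + (0 + 0)) | 0 :: -c-> m10
  m9 = 0 | b.0 :: -b-> m10
  m10 = 0 | 0 :: stopped
Q's transition system — 11 states:
  n0 = b.((c.0 + (0 + 0)) | c.c.0) + a.(c.(0 | 0) | (c.0 | (0 + 0))) :: -a-> n1, -b-> n2
  n1 = c.(0 | 0) | (c.0 | (0 + 0)) :: -c-> n3, -c-> n4
  n2 = (c.0 + (0 + 0)) | c.c.0 :: -c-> n5, -c-> n6
  n3 = 0 | 0 | (c.0 | (0 + 0)) :: -c-> n7
  n4 = c.(0 | 0) | (0 | (0 + 0)) :: -c-> n7
  n5 = (c.0 + (0 + 0)) | c.0 :: -c-> n8, -c-> n9
  n6 = 0 | c.c.0 :: -c-> n9
  n7 = 0 | 0 | (0 | (0 + 0)) :: stopped
  n8 = (c.0 + (0 + 0)) | 0 :: -c-> n10
  n9 = 0 | c.0 :: -c-> n10
  n10 = 0 | 0 :: stopped
Run σ = ⟨bcb⟩ on P: start {m0}
  [1] b ⇒ {m2}
  [2] c ⇒ {m5, m6}
  [3] b ⇒ {m8}
  P completes σ.
Run σ = ⟨bcb⟩ on Q: start {n0}
  [1] b ⇒ {n2}
  [2] c ⇒ {n5, n6}
  [3] b ⇒ ∅  — Q cannot continue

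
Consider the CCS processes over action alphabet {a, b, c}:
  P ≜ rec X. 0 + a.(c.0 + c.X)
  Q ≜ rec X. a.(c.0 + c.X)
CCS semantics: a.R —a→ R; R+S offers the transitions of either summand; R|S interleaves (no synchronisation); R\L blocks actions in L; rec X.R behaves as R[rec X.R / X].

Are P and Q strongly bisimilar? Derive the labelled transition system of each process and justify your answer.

LTS(P): 3 reachable states
  m0 = rec X. 0 + a.(c.0 + c.X) ⊢ ··a··> m1
  m1 = c.0 + c.(rec X. 0 + a.(c.0 + c.X)) ⊢ ··c··> m0, ··c··> m2
  m2 = 0 ⊢ ∅
LTS(Q): 3 reachable states
  n0 = rec X. a.(c.0 + c.X) ⊢ ··a··> n1
  n1 = c.0 + c.(rec X. a.(c.0 + c.X)) ⊢ ··c··> n0, ··c··> n2
  n2 = 0 ⊢ ∅
Partition-refinement fixed point:
  B0 = {m0, n0}
  B1 = {m1, n1}
  B2 = {m2, n2}
m0 ∈ B0, n0 ∈ B0 → same block

YES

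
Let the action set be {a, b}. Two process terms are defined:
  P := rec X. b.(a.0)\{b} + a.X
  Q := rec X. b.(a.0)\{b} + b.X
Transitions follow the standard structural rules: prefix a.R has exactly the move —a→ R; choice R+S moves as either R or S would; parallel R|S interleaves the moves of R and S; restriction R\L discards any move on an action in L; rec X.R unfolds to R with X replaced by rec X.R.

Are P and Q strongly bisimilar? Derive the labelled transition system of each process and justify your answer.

NO

P's transition system — 3 states:
  m0 = rec X. b.(a.0)\{b} + a.X :: =a=> m0, =b=> m1
  m1 = (a.0)\{b} :: =a=> m2
  m2 = 0\{b} :: deadlocked
Q's transition system — 3 states:
  n0 = rec X. b.(a.0)\{b} + b.X :: =b=> n0, =b=> n1
  n1 = (a.0)\{b} :: =a=> n2
  n2 = 0\{b} :: deadlocked
Coarsest stable partition (strong bisimilarity classes):
  B0 = {m0}
  B1 = {m1, n1}
  B2 = {m2, n2}
  B3 = {n0}
m0 ∈ B0, n0 ∈ B3 → different blocks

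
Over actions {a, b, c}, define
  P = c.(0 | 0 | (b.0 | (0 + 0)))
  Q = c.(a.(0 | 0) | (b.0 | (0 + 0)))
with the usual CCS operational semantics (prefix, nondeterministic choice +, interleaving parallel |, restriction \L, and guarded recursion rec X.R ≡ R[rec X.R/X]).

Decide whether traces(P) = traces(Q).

traces(P) ≠ traces(Q) — witness ⟨ca⟩

LTS(P): 3 reachable states
  p0 = c.(0 | 0 | (b.0 | (0 + 0))) :: —c→ p1
  p1 = 0 | 0 | (b.0 | (0 + 0)) :: —b→ p2
  p2 = 0 | 0 | (0 | (0 + 0)) :: stopped
LTS(Q): 5 reachable states
  q0 = c.(a.(0 | 0) | (b.0 | (0 + 0))) :: —c→ q1
  q1 = a.(0 | 0) | (b.0 | (0 + 0)) :: —a→ q2, —b→ q3
  q2 = 0 | 0 | (b.0 | (0 + 0)) :: —b→ q4
  q3 = a.(0 | 0) | (0 | (0 + 0)) :: —a→ q4
  q4 = 0 | 0 | (0 | (0 + 0)) :: stopped
Run σ = ⟨ca⟩ on Q: start {q0}
  after c @ step 1: {q1}
  after a @ step 2: {q2}
  ✓ Q
Run σ = ⟨ca⟩ on P: start {p0}
  after c @ step 1: {p1}
  after a @ step 2: ∅ (P stuck)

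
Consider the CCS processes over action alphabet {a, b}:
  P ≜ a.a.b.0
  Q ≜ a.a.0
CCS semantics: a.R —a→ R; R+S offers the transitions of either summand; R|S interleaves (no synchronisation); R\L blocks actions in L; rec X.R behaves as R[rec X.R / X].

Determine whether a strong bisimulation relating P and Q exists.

P's transition system — 4 states:
  p0 = a.a.b.0 has moves ··a··> p1
  p1 = a.b.0 has moves ··a··> p2
  p2 = b.0 has moves ··b··> p3
  p3 = 0 has moves deadlocked
Q's transition system — 3 states:
  q0 = a.a.0 has moves ··a··> q1
  q1 = a.0 has moves ··a··> q2
  q2 = 0 has moves deadlocked
Coarsest stable partition (strong bisimilarity classes):
  B0 = {p0}
  B1 = {p1}
  B2 = {p2}
  B3 = {p3, q2}
  B4 = {q0}
  B5 = {q1}
p0 ∈ B0, q0 ∈ B4 → different blocks

not bisimilar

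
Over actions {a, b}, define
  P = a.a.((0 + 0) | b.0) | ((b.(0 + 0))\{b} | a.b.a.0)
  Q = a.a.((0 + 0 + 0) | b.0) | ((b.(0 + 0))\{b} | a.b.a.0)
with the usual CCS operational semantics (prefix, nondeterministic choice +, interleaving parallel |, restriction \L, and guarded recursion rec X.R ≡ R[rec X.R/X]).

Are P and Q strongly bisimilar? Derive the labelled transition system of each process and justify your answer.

P ~ Q

Reachable graph of P (16 states):
  u0 = a.a.((0 + 0) | b.0) | ((b.(0 + 0))\{b} | a.b.a.0) ⊢ ··a··> u1, ··a··> u2
  u1 = a.((0 + 0) | b.0) | ((b.(0 + 0))\{b} | a.b.a.0) ⊢ ··a··> u3, ··a··> u4
  u2 = a.a.((0 + 0) | b.0) | ((b.(0 + 0))\{b} | b.a.0) ⊢ ··a··> u4, ··b··> u5
  u3 = (0 + 0) | b.0 | ((b.(0 + 0))\{b} | a.b.a.0) ⊢ ··a··> u6, ··b··> u7
  u4 = a.((0 + 0) | b.0) | ((b.(0 + 0))\{b} | b.a.0) ⊢ ··a··> u6, ··b··> u8
  u5 = a.a.((0 + 0) | b.0) | ((b.(0 + 0))\{b} | a.0) ⊢ ··a··> u8, ··a··> u9
  u6 = (0 + 0) | b.0 | ((b.(0 + 0))\{b} | b.a.0) ⊢ ··b··> u10, ··b··> u11
  u7 = (0 + 0) | 0 | ((b.(0 + 0))\{b} | a.b.a.0) ⊢ ··a··> u10
  u8 = a.((0 + 0) | b.0) | ((b.(0 + 0))\{b} | a.0) ⊢ ··a··> u11, ··a··> u12
  u9 = a.a.((0 + 0) | b.0) | ((b.(0 + 0))\{b} | 0) ⊢ ··a··> u12
  u10 = (0 + 0) | 0 | ((b.(0 + 0))\{b} | b.a.0) ⊢ ··b··> u13
  u11 = (0 + 0) | b.0 | ((b.(0 + 0))\{b} | a.0) ⊢ ··a··> u14, ··b··> u13
  u12 = a.((0 + 0) | b.0) | ((b.(0 + 0))\{b} | 0) ⊢ ··a··> u14
  u13 = (0 + 0) | 0 | ((b.(0 + 0))\{b} | a.0) ⊢ ··a··> u15
  u14 = (0 + 0) | b.0 | ((b.(0 + 0))\{b} | 0) ⊢ ··b··> u15
  u15 = (0 + 0) | 0 | ((b.(0 + 0))\{b} | 0) ⊢ ∅
Reachable graph of Q (16 states):
  v0 = a.a.((0 + 0 + 0) | b.0) | ((b.(0 + 0))\{b} | a.b.a.0) ⊢ ··a··> v1, ··a··> v2
  v1 = a.((0 + 0 + 0) | b.0) | ((b.(0 + 0))\{b} | a.b.a.0) ⊢ ··a··> v3, ··a··> v4
  v2 = a.a.((0 + 0 + 0) | b.0) | ((b.(0 + 0))\{b} | b.a.0) ⊢ ··a··> v4, ··b··> v5
  v3 = (0 + 0 + 0) | b.0 | ((b.(0 + 0))\{b} | a.b.a.0) ⊢ ··a··> v6, ··b··> v7
  v4 = a.((0 + 0 + 0) | b.0) | ((b.(0 + 0))\{b} | b.a.0) ⊢ ··a··> v6, ··b··> v8
  v5 = a.a.((0 + 0 + 0) | b.0) | ((b.(0 + 0))\{b} | a.0) ⊢ ··a··> v8, ··a··> v9
  v6 = (0 + 0 + 0) | b.0 | ((b.(0 + 0))\{b} | b.a.0) ⊢ ··b··> v10, ··b··> v11
  v7 = (0 + 0 + 0) | 0 | ((b.(0 + 0))\{b} | a.b.a.0) ⊢ ··a··> v10
  v8 = a.((0 + 0 + 0) | b.0) | ((b.(0 + 0))\{b} | a.0) ⊢ ··a··> v11, ··a··> v12
  v9 = a.a.((0 + 0 + 0) | b.0) | ((b.(0 + 0))\{b} | 0) ⊢ ··a··> v12
  v10 = (0 + 0 + 0) | 0 | ((b.(0 + 0))\{b} | b.a.0) ⊢ ··b··> v13
  v11 = (0 + 0 + 0) | b.0 | ((b.(0 + 0))\{b} | a.0) ⊢ ··a··> v14, ··b··> v13
  v12 = a.((0 + 0 + 0) | b.0) | ((b.(0 + 0))\{b} | 0) ⊢ ··a··> v14
  v13 = (0 + 0 + 0) | 0 | ((b.(0 + 0))\{b} | a.0) ⊢ ··a··> v15
  v14 = (0 + 0 + 0) | b.0 | ((b.(0 + 0))\{b} | 0) ⊢ ··b··> v15
  v15 = (0 + 0 + 0) | 0 | ((b.(0 + 0))\{b} | 0) ⊢ ∅
Coarsest stable partition (strong bisimilarity classes):
  B0 = {u0, v0}
  B1 = {u1, v1}
  B2 = {u4, v4}
  B3 = {u8, v8}
  B4 = {u11, v11}
  B5 = {u14, v14}
  B6 = {u15, v15}
  B7 = {u13, v13}
  B8 = {u12, v12}
  B9 = {u6, v6}
  B10 = {u10, v10}
  B11 = {u3, v3}
  B12 = {u7, v7}
  B13 = {u2, v2}
  B14 = {u5, v5}
  B15 = {u9, v9}
u0 ∈ B0, v0 ∈ B0 → same block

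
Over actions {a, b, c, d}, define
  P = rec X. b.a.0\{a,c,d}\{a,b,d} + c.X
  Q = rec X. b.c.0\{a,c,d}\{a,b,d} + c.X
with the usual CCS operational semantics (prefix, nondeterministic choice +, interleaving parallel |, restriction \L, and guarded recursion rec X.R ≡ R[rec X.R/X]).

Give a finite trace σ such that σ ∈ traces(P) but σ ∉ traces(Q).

P's transition system — 3 states:
  u0 = rec X. b.a.0\{a,c,d}\{a,b,d} + c.X | —b→ u1, —c→ u0
  u1 = a.0\{a,c,d}\{a,b,d} | —a→ u2
  u2 = 0\{a,c,d}\{a,b,d} | ∅
Q's transition system — 3 states:
  v0 = rec X. b.c.0\{a,c,d}\{a,b,d} + c.X | —b→ v1, —c→ v0
  v1 = c.0\{a,c,d}\{a,b,d} | —c→ v2
  v2 = 0\{a,c,d}\{a,b,d} | ∅
Trace ⟨ba⟩ through P, begin at {u0}:
  [1] b ⇒ {u1}
  [2] a ⇒ {u2}
  ✓ P
Trace ⟨ba⟩ through Q, begin at {v0}:
  [1] b ⇒ {v1}
  [2] a ⇒ ∅ (Q stuck)

ba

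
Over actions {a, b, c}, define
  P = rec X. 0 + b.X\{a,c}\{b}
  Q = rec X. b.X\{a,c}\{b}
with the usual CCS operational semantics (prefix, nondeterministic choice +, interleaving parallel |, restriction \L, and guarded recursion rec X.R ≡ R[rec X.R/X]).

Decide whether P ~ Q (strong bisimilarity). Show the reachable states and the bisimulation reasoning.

bisimilar

Reachable graph of P (2 states):
  s0 = rec X. 0 + b.X\{a,c}\{b} :: -b-> s1
  s1 = (rec X. 0 + b.X\{a,c}\{b})\{a,c}\{b} :: (no moves)
Reachable graph of Q (2 states):
  t0 = rec X. b.X\{a,c}\{b} :: -b-> t1
  t1 = (rec X. b.X\{a,c}\{b})\{a,c}\{b} :: (no moves)
Partition-refinement fixed point:
  B0 = {s0, t0}
  B1 = {s1, t1}
s0 ∈ B0, t0 ∈ B0 → same block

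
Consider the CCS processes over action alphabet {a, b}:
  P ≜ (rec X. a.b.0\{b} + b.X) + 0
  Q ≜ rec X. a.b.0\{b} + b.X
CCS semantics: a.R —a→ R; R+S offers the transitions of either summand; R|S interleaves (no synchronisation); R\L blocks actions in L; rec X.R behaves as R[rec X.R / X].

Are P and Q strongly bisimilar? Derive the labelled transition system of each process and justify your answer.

P ~ Q

Reachable graph of P (4 states):
  p0 = (rec X. a.b.0\{b} + b.X) + 0 has moves =a=> p1, =b=> p2
  p1 = b.0\{b} has moves =b=> p3
  p2 = rec X. a.b.0\{b} + b.X has moves =a=> p1, =b=> p2
  p3 = 0\{b} has moves (no moves)
Reachable graph of Q (3 states):
  q0 = rec X. a.b.0\{b} + b.X has moves =a=> q1, =b=> q0
  q1 = b.0\{b} has moves =b=> q2
  q2 = 0\{b} has moves (no moves)
Bisimilarity quotient blocks:
  B0 = {p0, p2, q0}
  B1 = {p1, q1}
  B2 = {p3, q2}
p0 ∈ B0, q0 ∈ B0 → same block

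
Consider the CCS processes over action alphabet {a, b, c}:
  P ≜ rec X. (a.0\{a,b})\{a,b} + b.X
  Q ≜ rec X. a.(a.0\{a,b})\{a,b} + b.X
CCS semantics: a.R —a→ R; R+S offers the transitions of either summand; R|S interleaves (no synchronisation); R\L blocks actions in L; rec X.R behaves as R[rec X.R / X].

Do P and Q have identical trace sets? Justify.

Reachable graph of P (1 states):
  s0 = rec X. (a.0\{a,b})\{a,b} + b.X ⊢ ··b··> s0
Reachable graph of Q (2 states):
  t0 = rec X. a.(a.0\{a,b})\{a,b} + b.X ⊢ ··a··> t1, ··b··> t0
  t1 = (a.0\{a,b})\{a,b} ⊢ (no moves)
Trace ⟨a⟩ through Q, begin at {t0}:
  after a @ step 1: {t1}
  — Q admits the full trace.
Trace ⟨a⟩ through P, begin at {s0}:
  after a @ step 1: ∅ (P stuck)

NO — witness ⟨a⟩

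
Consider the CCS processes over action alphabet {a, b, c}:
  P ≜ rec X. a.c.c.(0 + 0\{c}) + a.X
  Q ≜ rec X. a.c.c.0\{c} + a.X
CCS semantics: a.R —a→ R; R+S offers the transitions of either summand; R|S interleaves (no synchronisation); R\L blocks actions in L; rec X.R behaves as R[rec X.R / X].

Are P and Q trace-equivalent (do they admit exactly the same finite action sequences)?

traces(P) = traces(Q)

P's transition system — 4 states:
  s0 = rec X. a.c.c.(0 + 0\{c}) + a.X → -a-> s0, -a-> s1
  s1 = c.c.(0 + 0\{c}) → -c-> s2
  s2 = c.(0 + 0\{c}) → -c-> s3
  s3 = 0 + 0\{c} → ·
Q's transition system — 4 states:
  t0 = rec X. a.c.c.0\{c} + a.X → -a-> t0, -a-> t1
  t1 = c.c.0\{c} → -c-> t2
  t2 = c.0\{c} → -c-> t3
  t3 = 0\{c} → ·
Partition-refinement fixed point:
  B0 = {s0, t0}
  B1 = {s1, t1}
  B2 = {s2, t2}
  B3 = {s3, t3}
s0 ∈ B0, t0 ∈ B0 → same block
Bisimilar ⇒ trace-equivalent.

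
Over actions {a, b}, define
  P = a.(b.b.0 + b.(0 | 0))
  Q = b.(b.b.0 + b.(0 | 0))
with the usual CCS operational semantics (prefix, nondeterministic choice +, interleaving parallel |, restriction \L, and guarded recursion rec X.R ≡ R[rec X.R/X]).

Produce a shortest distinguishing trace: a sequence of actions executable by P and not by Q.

P's transition system — 5 states:
  p0 = a.(b.b.0 + b.(0 | 0)) :: —a→ p1
  p1 = b.b.0 + b.(0 | 0) :: —b→ p2, —b→ p3
  p2 = 0 | 0 :: ·
  p3 = b.0 :: —b→ p4
  p4 = 0 :: ·
Q's transition system — 5 states:
  q0 = b.(b.b.0 + b.(0 | 0)) :: —b→ q1
  q1 = b.b.0 + b.(0 | 0) :: —b→ q2, —b→ q3
  q2 = 0 | 0 :: ·
  q3 = b.0 :: —b→ q4
  q4 = 0 :: ·
Run σ = ⟨a⟩ on P: start {p0}
  step 1 (a): {p1}
  ✓ P
Run σ = ⟨a⟩ on Q: start {q0}
  step 1 (a): no successor for Q

a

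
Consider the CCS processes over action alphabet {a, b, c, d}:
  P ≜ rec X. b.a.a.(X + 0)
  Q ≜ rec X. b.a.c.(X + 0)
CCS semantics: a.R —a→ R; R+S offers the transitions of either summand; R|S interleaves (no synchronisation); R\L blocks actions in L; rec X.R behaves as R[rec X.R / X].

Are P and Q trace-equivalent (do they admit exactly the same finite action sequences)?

trace-distinct — witness ⟨baa⟩

LTS(P): 4 reachable states
  s0 = rec X. b.a.a.(X + 0) → --b--▸ s1
  s1 = a.a.((rec X. b.a.a.(X + 0)) + 0) → --a--▸ s2
  s2 = a.((rec X. b.a.a.(X + 0)) + 0) → --a--▸ s3
  s3 = (rec X. b.a.a.(X + 0)) + 0 → --b--▸ s1
LTS(Q): 4 reachable states
  t0 = rec X. b.a.c.(X + 0) → --b--▸ t1
  t1 = a.c.((rec X. b.a.c.(X + 0)) + 0) → --a--▸ t2
  t2 = c.((rec X. b.a.c.(X + 0)) + 0) → --c--▸ t3
  t3 = (rec X. b.a.c.(X + 0)) + 0 → --b--▸ t1
Run σ = ⟨baa⟩ on P: start {s0}
  [1] b ⇒ {s1}
  [2] a ⇒ {s2}
  [3] a ⇒ {s3}
  P completes σ.
Run σ = ⟨baa⟩ on Q: start {t0}
  [1] b ⇒ {t1}
  [2] a ⇒ {t2}
  [3] a ⇒ ∅  — Q cannot continue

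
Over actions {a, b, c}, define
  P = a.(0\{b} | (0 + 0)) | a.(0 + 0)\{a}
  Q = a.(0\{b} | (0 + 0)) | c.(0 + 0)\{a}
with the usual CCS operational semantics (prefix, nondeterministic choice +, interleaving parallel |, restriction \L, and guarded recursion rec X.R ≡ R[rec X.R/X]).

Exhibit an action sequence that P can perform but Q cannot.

Reachable graph of P (4 states):
  u0 = a.(0\{b} | (0 + 0)) | a.(0 + 0)\{a} | -a-> u1, -a-> u2
  u1 = 0\{b} | (0 + 0) | a.(0 + 0)\{a} | -a-> u3
  u2 = a.(0\{b} | (0 + 0)) | (0 + 0)\{a} | -a-> u3
  u3 = 0\{b} | (0 + 0) | (0 + 0)\{a} | stopped
Reachable graph of Q (4 states):
  v0 = a.(0\{b} | (0 + 0)) | c.(0 + 0)\{a} | -a-> v1, -c-> v2
  v1 = 0\{b} | (0 + 0) | c.(0 + 0)\{a} | -c-> v3
  v2 = a.(0\{b} | (0 + 0)) | (0 + 0)\{a} | -a-> v3
  v3 = 0\{b} | (0 + 0) | (0 + 0)\{a} | stopped
Executing aa from P (initial set {u0}):
  after a @ step 1: {u1, u2}
  after a @ step 2: {u3}
  ✓ P
Executing aa from Q (initial set {v0}):
  after a @ step 1: {v1}
  after a @ step 2: no successor for Q

aa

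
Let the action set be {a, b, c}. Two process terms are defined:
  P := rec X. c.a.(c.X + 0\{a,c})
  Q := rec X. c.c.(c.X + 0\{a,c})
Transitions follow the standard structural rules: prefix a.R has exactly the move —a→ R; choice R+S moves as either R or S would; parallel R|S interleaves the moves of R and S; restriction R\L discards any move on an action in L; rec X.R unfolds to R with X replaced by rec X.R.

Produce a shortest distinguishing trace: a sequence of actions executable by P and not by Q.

ca

LTS(P): 3 reachable states
  s0 = rec X. c.a.(c.X + 0\{a,c}) → ··c··> s1
  s1 = a.(c.(rec X. c.a.(c.X + 0\{a,c})) + 0\{a,c}) → ··a··> s2
  s2 = c.(rec X. c.a.(c.X + 0\{a,c})) + 0\{a,c} → ··c··> s0
LTS(Q): 3 reachable states
  t0 = rec X. c.c.(c.X + 0\{a,c}) → ··c··> t1
  t1 = c.(c.(rec X. c.c.(c.X + 0\{a,c})) + 0\{a,c}) → ··c··> t2
  t2 = c.(rec X. c.c.(c.X + 0\{a,c})) + 0\{a,c} → ··c··> t0
Executing ca from P (initial set {s0}):
  after c @ step 1: {s1}
  after a @ step 2: {s2}
  P completes σ.
Executing ca from Q (initial set {t0}):
  after c @ step 1: {t1}
  after a @ step 2: no successor for Q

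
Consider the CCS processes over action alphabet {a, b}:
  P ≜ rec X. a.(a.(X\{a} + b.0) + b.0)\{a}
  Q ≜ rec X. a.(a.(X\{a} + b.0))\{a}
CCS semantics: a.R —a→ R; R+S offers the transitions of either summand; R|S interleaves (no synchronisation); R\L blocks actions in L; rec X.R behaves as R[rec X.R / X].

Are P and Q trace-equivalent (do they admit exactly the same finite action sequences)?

traces(P) ≠ traces(Q) — witness ⟨ab⟩

LTS(P): 3 reachable states
  p0 = rec X. a.(a.(X\{a} + b.0) + b.0)\{a} has moves ··a··> p1
  p1 = (a.((rec X. a.(a.(X\{a} + b.0) + b.0)\{a})\{a} + b.0) + b.0)\{a} has moves ··b··> p2
  p2 = 0\{a} has moves (no moves)
LTS(Q): 2 reachable states
  q0 = rec X. a.(a.(X\{a} + b.0))\{a} has moves ··a··> q1
  q1 = (a.((rec X. a.(a.(X\{a} + b.0))\{a})\{a} + b.0))\{a} has moves (no moves)
Executing ab from P (initial set {p0}):
  step 1 (a): {p1}
  step 2 (b): {p2}
  P completes σ.
Executing ab from Q (initial set {q0}):
  step 1 (a): {q1}
  step 2 (b): ∅  — Q cannot continue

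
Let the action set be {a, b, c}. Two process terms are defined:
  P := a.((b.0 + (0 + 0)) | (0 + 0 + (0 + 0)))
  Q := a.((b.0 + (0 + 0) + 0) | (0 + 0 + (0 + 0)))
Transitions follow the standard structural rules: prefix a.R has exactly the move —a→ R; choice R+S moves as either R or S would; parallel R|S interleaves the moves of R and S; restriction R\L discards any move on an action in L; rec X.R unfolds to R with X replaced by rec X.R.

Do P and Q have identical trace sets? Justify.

trace-equivalent

P's transition system — 3 states:
  m0 = a.((b.0 + (0 + 0)) | (0 + 0 + (0 + 0))) :: --a--▸ m1
  m1 = (b.0 + (0 + 0)) | (0 + 0 + (0 + 0)) :: --b--▸ m2
  m2 = 0 | (0 + 0 + (0 + 0)) :: ∅
Q's transition system — 3 states:
  n0 = a.((b.0 + (0 + 0) + 0) | (0 + 0 + (0 + 0))) :: --a--▸ n1
  n1 = (b.0 + (0 + 0) + 0) | (0 + 0 + (0 + 0)) :: --b--▸ n2
  n2 = 0 | (0 + 0 + (0 + 0)) :: ∅
Partition-refinement fixed point:
  B0 = {m0, n0}
  B1 = {m1, n1}
  B2 = {m2, n2}
m0 ∈ B0, n0 ∈ B0 → same block
Bisimilar ⇒ trace-equivalent.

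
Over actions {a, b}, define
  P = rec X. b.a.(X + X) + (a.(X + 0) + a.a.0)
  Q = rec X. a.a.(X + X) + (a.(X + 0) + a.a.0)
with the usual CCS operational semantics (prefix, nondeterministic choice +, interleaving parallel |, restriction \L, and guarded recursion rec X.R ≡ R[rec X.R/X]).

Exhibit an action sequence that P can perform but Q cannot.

P's transition system — 6 states:
  u0 = rec X. b.a.(X + X) + (a.(X + 0) + a.a.0) ⊢ —a→ u1, —a→ u2, —b→ u3
  u1 = (rec X. b.a.(X + X) + (a.(X + 0) + a.a.0)) + 0 ⊢ —a→ u1, —a→ u2, —b→ u3
  u2 = a.0 ⊢ —a→ u4
  u3 = a.((rec X. b.a.(X + X) + (a.(X + 0) + a.a.0)) + (rec X. b.a.(X + X) + (a.(X + 0) + a.a.0))) ⊢ —a→ u5
  u4 = 0 ⊢ ·
  u5 = (rec X. b.a.(X + X) + (a.(X + 0) + a.a.0)) + (rec X. b.a.(X + X) + (a.(X + 0) + a.a.0)) ⊢ —a→ u1, —a→ u2, —b→ u3
Q's transition system — 6 states:
  v0 = rec X. a.a.(X + X) + (a.(X + 0) + a.a.0) ⊢ —a→ v1, —a→ v2, —a→ v3
  v1 = (rec X. a.a.(X + X) + (a.(X + 0) + a.a.0)) + 0 ⊢ —a→ v1, —a→ v2, —a→ v3
  v2 = a.((rec X. a.a.(X + X) + (a.(X + 0) + a.a.0)) + (rec X. a.a.(X + X) + (a.(X + 0) + a.a.0))) ⊢ —a→ v4
  v3 = a.0 ⊢ —a→ v5
  v4 = (rec X. a.a.(X + X) + (a.(X + 0) + a.a.0)) + (rec X. a.a.(X + X) + (a.(X + 0) + a.a.0)) ⊢ —a→ v1, —a→ v2, —a→ v3
  v5 = 0 ⊢ ·
Run σ = ⟨b⟩ on P: start {u0}
  step 1 (b): {u3}
  P completes σ.
Run σ = ⟨b⟩ on Q: start {v0}
  step 1 (b): no successor for Q

b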